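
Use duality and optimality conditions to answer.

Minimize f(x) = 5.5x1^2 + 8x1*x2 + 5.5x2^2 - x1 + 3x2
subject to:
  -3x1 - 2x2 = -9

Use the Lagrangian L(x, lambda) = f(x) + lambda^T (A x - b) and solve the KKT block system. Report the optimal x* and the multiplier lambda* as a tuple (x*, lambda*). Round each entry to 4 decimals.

Form the Lagrangian:
  L(x, lambda) = (1/2) x^T Q x + c^T x + lambda^T (A x - b)
Stationarity (grad_x L = 0): Q x + c + A^T lambda = 0.
Primal feasibility: A x = b.

This gives the KKT block system:
  [ Q   A^T ] [ x     ]   [-c ]
  [ A    0  ] [ lambda ] = [ b ]

Solving the linear system:
  x*      = (3.7234, -1.0851)
  lambda* = (10.4255)
  f(x*)   = 43.4255

x* = (3.7234, -1.0851), lambda* = (10.4255)


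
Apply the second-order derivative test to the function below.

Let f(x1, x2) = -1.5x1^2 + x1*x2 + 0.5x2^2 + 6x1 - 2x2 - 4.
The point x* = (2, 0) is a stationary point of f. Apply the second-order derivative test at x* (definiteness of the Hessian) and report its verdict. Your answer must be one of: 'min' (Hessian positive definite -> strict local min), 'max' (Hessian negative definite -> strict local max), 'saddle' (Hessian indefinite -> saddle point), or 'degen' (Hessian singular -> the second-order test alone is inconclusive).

Compute the Hessian H = grad^2 f:
  H = [[-3, 1], [1, 1]]
Verify stationarity: grad f(x*) = H x* + g = (0, 0).
Eigenvalues of H: -3.2361, 1.2361.
Eigenvalues have mixed signs, so H is indefinite -> x* is a saddle point.

saddle


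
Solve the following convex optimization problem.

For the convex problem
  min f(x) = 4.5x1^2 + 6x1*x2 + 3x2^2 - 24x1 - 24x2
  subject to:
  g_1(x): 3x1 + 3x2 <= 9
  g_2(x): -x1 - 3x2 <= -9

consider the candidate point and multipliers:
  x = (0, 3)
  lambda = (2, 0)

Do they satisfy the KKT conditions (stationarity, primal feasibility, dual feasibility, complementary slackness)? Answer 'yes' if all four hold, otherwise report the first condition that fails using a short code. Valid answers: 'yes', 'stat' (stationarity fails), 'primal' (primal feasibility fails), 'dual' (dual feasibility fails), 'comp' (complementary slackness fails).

Gradient of f: grad f(x) = Q x + c = (-6, -6)
Constraint values g_i(x) = a_i^T x - b_i:
  g_1((0, 3)) = 0
  g_2((0, 3)) = 0
Stationarity residual: grad f(x) + sum_i lambda_i a_i = (0, 0)
  -> stationarity OK
Primal feasibility (all g_i <= 0): OK
Dual feasibility (all lambda_i >= 0): OK
Complementary slackness (lambda_i * g_i(x) = 0 for all i): OK

Verdict: yes, KKT holds.

yes


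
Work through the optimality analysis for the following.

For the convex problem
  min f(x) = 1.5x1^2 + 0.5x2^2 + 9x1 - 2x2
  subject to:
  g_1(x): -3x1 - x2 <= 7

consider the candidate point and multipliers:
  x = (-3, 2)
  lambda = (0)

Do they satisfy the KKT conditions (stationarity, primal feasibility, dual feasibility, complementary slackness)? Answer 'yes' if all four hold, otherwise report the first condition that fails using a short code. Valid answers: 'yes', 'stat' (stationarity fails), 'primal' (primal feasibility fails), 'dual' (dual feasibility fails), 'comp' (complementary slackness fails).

Gradient of f: grad f(x) = Q x + c = (0, 0)
Constraint values g_i(x) = a_i^T x - b_i:
  g_1((-3, 2)) = 0
Stationarity residual: grad f(x) + sum_i lambda_i a_i = (0, 0)
  -> stationarity OK
Primal feasibility (all g_i <= 0): OK
Dual feasibility (all lambda_i >= 0): OK
Complementary slackness (lambda_i * g_i(x) = 0 for all i): OK

Verdict: yes, KKT holds.

yes


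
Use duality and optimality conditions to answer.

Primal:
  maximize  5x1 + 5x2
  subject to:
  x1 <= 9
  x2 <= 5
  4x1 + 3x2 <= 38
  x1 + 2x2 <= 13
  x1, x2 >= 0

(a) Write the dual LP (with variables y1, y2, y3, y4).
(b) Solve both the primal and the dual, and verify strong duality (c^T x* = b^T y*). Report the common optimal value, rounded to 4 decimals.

The standard primal-dual pair for 'max c^T x s.t. A x <= b, x >= 0' is:
  Dual:  min b^T y  s.t.  A^T y >= c,  y >= 0.

So the dual LP is:
  minimize  9y1 + 5y2 + 38y3 + 13y4
  subject to:
    y1 + 4y3 + y4 >= 5
    y2 + 3y3 + 2y4 >= 5
    y1, y2, y3, y4 >= 0

Solving the primal: x* = (7.4, 2.8).
  primal value c^T x* = 51.
Solving the dual: y* = (0, 0, 1, 1).
  dual value b^T y* = 51.
Strong duality: c^T x* = b^T y*. Confirmed.

51


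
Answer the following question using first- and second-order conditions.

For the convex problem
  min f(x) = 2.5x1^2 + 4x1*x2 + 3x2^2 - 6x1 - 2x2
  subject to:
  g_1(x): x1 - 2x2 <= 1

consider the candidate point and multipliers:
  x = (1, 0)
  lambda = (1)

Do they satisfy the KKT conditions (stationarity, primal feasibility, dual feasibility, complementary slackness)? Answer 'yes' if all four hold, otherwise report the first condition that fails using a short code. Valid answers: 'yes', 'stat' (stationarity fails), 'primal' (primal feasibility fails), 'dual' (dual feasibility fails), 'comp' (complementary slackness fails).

Gradient of f: grad f(x) = Q x + c = (-1, 2)
Constraint values g_i(x) = a_i^T x - b_i:
  g_1((1, 0)) = 0
Stationarity residual: grad f(x) + sum_i lambda_i a_i = (0, 0)
  -> stationarity OK
Primal feasibility (all g_i <= 0): OK
Dual feasibility (all lambda_i >= 0): OK
Complementary slackness (lambda_i * g_i(x) = 0 for all i): OK

Verdict: yes, KKT holds.

yes


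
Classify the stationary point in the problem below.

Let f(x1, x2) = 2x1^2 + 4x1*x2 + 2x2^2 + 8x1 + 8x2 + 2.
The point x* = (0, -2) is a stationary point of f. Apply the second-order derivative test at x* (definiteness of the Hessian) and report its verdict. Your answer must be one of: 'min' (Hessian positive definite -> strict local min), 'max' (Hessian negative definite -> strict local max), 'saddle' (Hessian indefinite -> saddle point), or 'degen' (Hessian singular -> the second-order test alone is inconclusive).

Compute the Hessian H = grad^2 f:
  H = [[4, 4], [4, 4]]
Verify stationarity: grad f(x*) = H x* + g = (0, 0).
Eigenvalues of H: 0, 8.
H has a zero eigenvalue (singular; positive semidefinite but not definite), so H is neither positive definite, negative definite, nor indefinite. The second-order test alone is inconclusive -> degen.
(Indeed, f is constant along the null direction of H through x*, so x* is not a strict local extremum.)

degen


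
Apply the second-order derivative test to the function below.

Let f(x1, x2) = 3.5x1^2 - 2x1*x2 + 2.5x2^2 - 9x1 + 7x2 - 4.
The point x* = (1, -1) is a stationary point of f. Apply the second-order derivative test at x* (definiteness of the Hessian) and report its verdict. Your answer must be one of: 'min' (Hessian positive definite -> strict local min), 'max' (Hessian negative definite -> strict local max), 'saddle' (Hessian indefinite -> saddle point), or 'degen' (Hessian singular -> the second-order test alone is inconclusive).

Compute the Hessian H = grad^2 f:
  H = [[7, -2], [-2, 5]]
Verify stationarity: grad f(x*) = H x* + g = (0, 0).
Eigenvalues of H: 3.7639, 8.2361.
Both eigenvalues > 0, so H is positive definite -> x* is a strict local min.

min


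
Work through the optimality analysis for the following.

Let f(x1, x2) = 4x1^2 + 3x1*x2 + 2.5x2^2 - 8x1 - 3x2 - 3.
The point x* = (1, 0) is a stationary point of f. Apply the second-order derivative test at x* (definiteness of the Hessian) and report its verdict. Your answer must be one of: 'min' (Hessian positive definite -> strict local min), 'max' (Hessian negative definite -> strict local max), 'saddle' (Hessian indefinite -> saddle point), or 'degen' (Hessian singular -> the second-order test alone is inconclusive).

Compute the Hessian H = grad^2 f:
  H = [[8, 3], [3, 5]]
Verify stationarity: grad f(x*) = H x* + g = (0, 0).
Eigenvalues of H: 3.1459, 9.8541.
Both eigenvalues > 0, so H is positive definite -> x* is a strict local min.

min


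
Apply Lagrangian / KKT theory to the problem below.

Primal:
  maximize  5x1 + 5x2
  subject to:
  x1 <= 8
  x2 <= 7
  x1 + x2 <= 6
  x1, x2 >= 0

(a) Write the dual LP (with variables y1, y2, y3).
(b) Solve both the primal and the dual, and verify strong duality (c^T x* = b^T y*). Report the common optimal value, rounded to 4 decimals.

The standard primal-dual pair for 'max c^T x s.t. A x <= b, x >= 0' is:
  Dual:  min b^T y  s.t.  A^T y >= c,  y >= 0.

So the dual LP is:
  minimize  8y1 + 7y2 + 6y3
  subject to:
    y1 + y3 >= 5
    y2 + y3 >= 5
    y1, y2, y3 >= 0

Solving the primal: x* = (6, 0).
  primal value c^T x* = 30.
Solving the dual: y* = (0, 0, 5).
  dual value b^T y* = 30.
Strong duality: c^T x* = b^T y*. Confirmed.

30


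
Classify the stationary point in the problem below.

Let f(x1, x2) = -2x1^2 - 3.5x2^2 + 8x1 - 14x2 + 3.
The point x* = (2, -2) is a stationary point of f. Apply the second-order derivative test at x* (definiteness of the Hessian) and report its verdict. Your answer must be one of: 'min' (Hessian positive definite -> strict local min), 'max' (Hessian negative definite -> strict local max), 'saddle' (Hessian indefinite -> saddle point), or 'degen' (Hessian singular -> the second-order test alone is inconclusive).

Compute the Hessian H = grad^2 f:
  H = [[-4, 0], [0, -7]]
Verify stationarity: grad f(x*) = H x* + g = (0, 0).
Eigenvalues of H: -7, -4.
Both eigenvalues < 0, so H is negative definite -> x* is a strict local max.

max


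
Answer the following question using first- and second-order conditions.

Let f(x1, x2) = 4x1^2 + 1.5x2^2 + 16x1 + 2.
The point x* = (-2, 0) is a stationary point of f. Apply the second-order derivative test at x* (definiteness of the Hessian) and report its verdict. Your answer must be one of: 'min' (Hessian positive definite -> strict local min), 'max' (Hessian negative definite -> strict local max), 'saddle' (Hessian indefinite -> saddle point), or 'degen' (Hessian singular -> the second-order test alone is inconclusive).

Compute the Hessian H = grad^2 f:
  H = [[8, 0], [0, 3]]
Verify stationarity: grad f(x*) = H x* + g = (0, 0).
Eigenvalues of H: 3, 8.
Both eigenvalues > 0, so H is positive definite -> x* is a strict local min.

min


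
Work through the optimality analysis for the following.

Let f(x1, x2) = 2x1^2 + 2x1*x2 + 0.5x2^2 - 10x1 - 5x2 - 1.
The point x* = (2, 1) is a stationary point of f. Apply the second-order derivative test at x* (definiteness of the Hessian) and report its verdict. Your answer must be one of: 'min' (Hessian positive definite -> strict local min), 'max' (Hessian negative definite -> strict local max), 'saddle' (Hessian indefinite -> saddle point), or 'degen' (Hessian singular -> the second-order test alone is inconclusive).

Compute the Hessian H = grad^2 f:
  H = [[4, 2], [2, 1]]
Verify stationarity: grad f(x*) = H x* + g = (0, 0).
Eigenvalues of H: 0, 5.
H has a zero eigenvalue (singular; positive semidefinite but not definite), so H is neither positive definite, negative definite, nor indefinite. The second-order test alone is inconclusive -> degen.
(Indeed, f is constant along the null direction of H through x*, so x* is not a strict local extremum.)

degen


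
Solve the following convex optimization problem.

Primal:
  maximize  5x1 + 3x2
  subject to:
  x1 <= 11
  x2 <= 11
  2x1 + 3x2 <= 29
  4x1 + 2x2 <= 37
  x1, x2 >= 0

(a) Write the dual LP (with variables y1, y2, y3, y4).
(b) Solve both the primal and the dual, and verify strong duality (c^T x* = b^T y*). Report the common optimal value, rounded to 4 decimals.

The standard primal-dual pair for 'max c^T x s.t. A x <= b, x >= 0' is:
  Dual:  min b^T y  s.t.  A^T y >= c,  y >= 0.

So the dual LP is:
  minimize  11y1 + 11y2 + 29y3 + 37y4
  subject to:
    y1 + 2y3 + 4y4 >= 5
    y2 + 3y3 + 2y4 >= 3
    y1, y2, y3, y4 >= 0

Solving the primal: x* = (6.625, 5.25).
  primal value c^T x* = 48.875.
Solving the dual: y* = (0, 0, 0.25, 1.125).
  dual value b^T y* = 48.875.
Strong duality: c^T x* = b^T y*. Confirmed.

48.875


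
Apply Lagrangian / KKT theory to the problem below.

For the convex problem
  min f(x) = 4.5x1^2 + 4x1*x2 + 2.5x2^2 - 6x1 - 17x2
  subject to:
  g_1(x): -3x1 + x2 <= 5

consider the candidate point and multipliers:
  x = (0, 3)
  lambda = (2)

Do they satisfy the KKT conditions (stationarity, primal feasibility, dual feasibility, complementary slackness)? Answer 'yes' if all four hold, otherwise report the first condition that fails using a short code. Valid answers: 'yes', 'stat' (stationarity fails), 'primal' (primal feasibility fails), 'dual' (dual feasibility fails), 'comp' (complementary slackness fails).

Gradient of f: grad f(x) = Q x + c = (6, -2)
Constraint values g_i(x) = a_i^T x - b_i:
  g_1((0, 3)) = -2
Stationarity residual: grad f(x) + sum_i lambda_i a_i = (0, 0)
  -> stationarity OK
Primal feasibility (all g_i <= 0): OK
Dual feasibility (all lambda_i >= 0): OK
Complementary slackness (lambda_i * g_i(x) = 0 for all i): FAILS

Verdict: the first failing condition is complementary_slackness -> comp.

comp


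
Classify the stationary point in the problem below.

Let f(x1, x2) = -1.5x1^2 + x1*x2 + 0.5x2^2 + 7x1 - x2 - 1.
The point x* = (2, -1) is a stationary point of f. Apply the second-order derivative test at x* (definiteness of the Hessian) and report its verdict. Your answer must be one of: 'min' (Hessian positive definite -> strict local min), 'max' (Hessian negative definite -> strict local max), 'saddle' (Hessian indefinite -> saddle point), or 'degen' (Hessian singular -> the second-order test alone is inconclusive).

Compute the Hessian H = grad^2 f:
  H = [[-3, 1], [1, 1]]
Verify stationarity: grad f(x*) = H x* + g = (0, 0).
Eigenvalues of H: -3.2361, 1.2361.
Eigenvalues have mixed signs, so H is indefinite -> x* is a saddle point.

saddle


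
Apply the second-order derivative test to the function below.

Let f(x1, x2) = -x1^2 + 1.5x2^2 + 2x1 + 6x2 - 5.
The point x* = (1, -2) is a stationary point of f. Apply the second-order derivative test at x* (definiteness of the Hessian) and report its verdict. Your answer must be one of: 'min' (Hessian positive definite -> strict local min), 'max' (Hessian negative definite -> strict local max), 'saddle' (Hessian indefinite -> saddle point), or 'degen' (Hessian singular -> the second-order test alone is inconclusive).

Compute the Hessian H = grad^2 f:
  H = [[-2, 0], [0, 3]]
Verify stationarity: grad f(x*) = H x* + g = (0, 0).
Eigenvalues of H: -2, 3.
Eigenvalues have mixed signs, so H is indefinite -> x* is a saddle point.

saddle


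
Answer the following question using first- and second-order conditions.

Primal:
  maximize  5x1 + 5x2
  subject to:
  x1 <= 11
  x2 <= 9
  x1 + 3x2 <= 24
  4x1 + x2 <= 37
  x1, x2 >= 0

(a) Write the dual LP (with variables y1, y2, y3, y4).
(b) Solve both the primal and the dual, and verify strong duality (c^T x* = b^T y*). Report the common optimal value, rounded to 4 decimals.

The standard primal-dual pair for 'max c^T x s.t. A x <= b, x >= 0' is:
  Dual:  min b^T y  s.t.  A^T y >= c,  y >= 0.

So the dual LP is:
  minimize  11y1 + 9y2 + 24y3 + 37y4
  subject to:
    y1 + y3 + 4y4 >= 5
    y2 + 3y3 + y4 >= 5
    y1, y2, y3, y4 >= 0

Solving the primal: x* = (7.9091, 5.3636).
  primal value c^T x* = 66.3636.
Solving the dual: y* = (0, 0, 1.3636, 0.9091).
  dual value b^T y* = 66.3636.
Strong duality: c^T x* = b^T y*. Confirmed.

66.3636


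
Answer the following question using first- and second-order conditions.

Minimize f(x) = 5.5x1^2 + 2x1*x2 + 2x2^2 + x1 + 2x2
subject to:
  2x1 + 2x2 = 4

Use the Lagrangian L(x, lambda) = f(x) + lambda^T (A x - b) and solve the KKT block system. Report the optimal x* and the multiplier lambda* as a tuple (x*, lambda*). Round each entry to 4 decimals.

Form the Lagrangian:
  L(x, lambda) = (1/2) x^T Q x + c^T x + lambda^T (A x - b)
Stationarity (grad_x L = 0): Q x + c + A^T lambda = 0.
Primal feasibility: A x = b.

This gives the KKT block system:
  [ Q   A^T ] [ x     ]   [-c ]
  [ A    0  ] [ lambda ] = [ b ]

Solving the linear system:
  x*      = (0.4545, 1.5455)
  lambda* = (-4.5455)
  f(x*)   = 10.8636

x* = (0.4545, 1.5455), lambda* = (-4.5455)


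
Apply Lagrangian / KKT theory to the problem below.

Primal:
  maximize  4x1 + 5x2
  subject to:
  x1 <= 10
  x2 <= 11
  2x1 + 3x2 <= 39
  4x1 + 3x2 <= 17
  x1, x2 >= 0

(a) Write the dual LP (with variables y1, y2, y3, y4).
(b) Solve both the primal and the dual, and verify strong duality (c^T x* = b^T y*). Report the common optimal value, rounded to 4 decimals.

The standard primal-dual pair for 'max c^T x s.t. A x <= b, x >= 0' is:
  Dual:  min b^T y  s.t.  A^T y >= c,  y >= 0.

So the dual LP is:
  minimize  10y1 + 11y2 + 39y3 + 17y4
  subject to:
    y1 + 2y3 + 4y4 >= 4
    y2 + 3y3 + 3y4 >= 5
    y1, y2, y3, y4 >= 0

Solving the primal: x* = (0, 5.6667).
  primal value c^T x* = 28.3333.
Solving the dual: y* = (0, 0, 0, 1.6667).
  dual value b^T y* = 28.3333.
Strong duality: c^T x* = b^T y*. Confirmed.

28.3333


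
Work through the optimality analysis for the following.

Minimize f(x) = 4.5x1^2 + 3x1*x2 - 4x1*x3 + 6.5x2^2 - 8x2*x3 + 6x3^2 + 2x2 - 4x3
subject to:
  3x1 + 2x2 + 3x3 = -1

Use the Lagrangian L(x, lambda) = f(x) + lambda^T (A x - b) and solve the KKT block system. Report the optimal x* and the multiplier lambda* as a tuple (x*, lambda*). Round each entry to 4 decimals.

Form the Lagrangian:
  L(x, lambda) = (1/2) x^T Q x + c^T x + lambda^T (A x - b)
Stationarity (grad_x L = 0): Q x + c + A^T lambda = 0.
Primal feasibility: A x = b.

This gives the KKT block system:
  [ Q   A^T ] [ x     ]   [-c ]
  [ A    0  ] [ lambda ] = [ b ]

Solving the linear system:
  x*      = (-0.1453, -0.2362, -0.0305)
  lambda* = (0.6316)
  f(x*)   = 0.1406

x* = (-0.1453, -0.2362, -0.0305), lambda* = (0.6316)


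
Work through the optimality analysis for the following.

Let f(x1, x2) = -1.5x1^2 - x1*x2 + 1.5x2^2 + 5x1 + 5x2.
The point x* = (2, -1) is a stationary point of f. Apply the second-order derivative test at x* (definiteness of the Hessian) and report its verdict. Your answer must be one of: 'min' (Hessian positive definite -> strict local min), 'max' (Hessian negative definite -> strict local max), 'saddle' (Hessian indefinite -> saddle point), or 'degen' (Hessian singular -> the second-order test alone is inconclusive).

Compute the Hessian H = grad^2 f:
  H = [[-3, -1], [-1, 3]]
Verify stationarity: grad f(x*) = H x* + g = (0, 0).
Eigenvalues of H: -3.1623, 3.1623.
Eigenvalues have mixed signs, so H is indefinite -> x* is a saddle point.

saddle


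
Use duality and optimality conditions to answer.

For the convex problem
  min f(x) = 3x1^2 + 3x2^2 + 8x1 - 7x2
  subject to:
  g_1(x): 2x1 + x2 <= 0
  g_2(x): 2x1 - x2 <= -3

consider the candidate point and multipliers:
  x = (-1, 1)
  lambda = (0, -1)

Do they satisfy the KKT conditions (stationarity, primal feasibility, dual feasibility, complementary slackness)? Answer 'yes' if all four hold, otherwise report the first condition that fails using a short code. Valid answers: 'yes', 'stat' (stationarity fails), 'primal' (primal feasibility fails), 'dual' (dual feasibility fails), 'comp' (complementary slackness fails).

Gradient of f: grad f(x) = Q x + c = (2, -1)
Constraint values g_i(x) = a_i^T x - b_i:
  g_1((-1, 1)) = -1
  g_2((-1, 1)) = 0
Stationarity residual: grad f(x) + sum_i lambda_i a_i = (0, 0)
  -> stationarity OK
Primal feasibility (all g_i <= 0): OK
Dual feasibility (all lambda_i >= 0): FAILS
Complementary slackness (lambda_i * g_i(x) = 0 for all i): OK

Verdict: the first failing condition is dual_feasibility -> dual.

dual


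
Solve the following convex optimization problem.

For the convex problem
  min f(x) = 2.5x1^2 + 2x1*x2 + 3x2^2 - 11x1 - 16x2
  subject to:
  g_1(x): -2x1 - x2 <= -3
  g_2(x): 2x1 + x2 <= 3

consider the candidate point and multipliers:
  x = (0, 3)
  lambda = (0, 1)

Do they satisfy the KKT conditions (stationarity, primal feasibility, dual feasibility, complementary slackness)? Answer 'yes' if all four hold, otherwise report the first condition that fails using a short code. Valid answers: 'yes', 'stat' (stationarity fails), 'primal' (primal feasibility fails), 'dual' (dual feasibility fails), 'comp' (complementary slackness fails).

Gradient of f: grad f(x) = Q x + c = (-5, 2)
Constraint values g_i(x) = a_i^T x - b_i:
  g_1((0, 3)) = 0
  g_2((0, 3)) = 0
Stationarity residual: grad f(x) + sum_i lambda_i a_i = (-3, 3)
  -> stationarity FAILS
Primal feasibility (all g_i <= 0): OK
Dual feasibility (all lambda_i >= 0): OK
Complementary slackness (lambda_i * g_i(x) = 0 for all i): OK

Verdict: the first failing condition is stationarity -> stat.

stat


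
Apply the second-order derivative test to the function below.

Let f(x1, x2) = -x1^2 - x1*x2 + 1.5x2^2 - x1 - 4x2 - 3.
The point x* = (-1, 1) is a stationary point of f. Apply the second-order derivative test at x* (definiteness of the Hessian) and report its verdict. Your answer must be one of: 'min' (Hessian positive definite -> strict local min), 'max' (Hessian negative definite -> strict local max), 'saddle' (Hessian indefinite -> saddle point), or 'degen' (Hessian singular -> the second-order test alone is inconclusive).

Compute the Hessian H = grad^2 f:
  H = [[-2, -1], [-1, 3]]
Verify stationarity: grad f(x*) = H x* + g = (0, 0).
Eigenvalues of H: -2.1926, 3.1926.
Eigenvalues have mixed signs, so H is indefinite -> x* is a saddle point.

saddle


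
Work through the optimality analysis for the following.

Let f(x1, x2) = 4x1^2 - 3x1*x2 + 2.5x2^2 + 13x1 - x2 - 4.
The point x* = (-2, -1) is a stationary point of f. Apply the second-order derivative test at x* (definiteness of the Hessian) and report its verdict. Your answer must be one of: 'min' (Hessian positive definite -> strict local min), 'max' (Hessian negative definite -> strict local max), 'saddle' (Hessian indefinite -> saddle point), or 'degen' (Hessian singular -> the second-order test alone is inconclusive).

Compute the Hessian H = grad^2 f:
  H = [[8, -3], [-3, 5]]
Verify stationarity: grad f(x*) = H x* + g = (0, 0).
Eigenvalues of H: 3.1459, 9.8541.
Both eigenvalues > 0, so H is positive definite -> x* is a strict local min.

min


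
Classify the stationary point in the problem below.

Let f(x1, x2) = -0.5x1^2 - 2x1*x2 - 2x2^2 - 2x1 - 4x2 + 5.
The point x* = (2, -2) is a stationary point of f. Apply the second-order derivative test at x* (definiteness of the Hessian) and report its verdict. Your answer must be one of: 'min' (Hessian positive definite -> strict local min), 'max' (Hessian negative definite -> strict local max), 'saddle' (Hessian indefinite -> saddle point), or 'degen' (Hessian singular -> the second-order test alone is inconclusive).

Compute the Hessian H = grad^2 f:
  H = [[-1, -2], [-2, -4]]
Verify stationarity: grad f(x*) = H x* + g = (0, 0).
Eigenvalues of H: -5, 0.
H has a zero eigenvalue (singular; negative semidefinite but not definite), so H is neither positive definite, negative definite, nor indefinite. The second-order test alone is inconclusive -> degen.
(Indeed, f is constant along the null direction of H through x*, so x* is not a strict local extremum.)

degen


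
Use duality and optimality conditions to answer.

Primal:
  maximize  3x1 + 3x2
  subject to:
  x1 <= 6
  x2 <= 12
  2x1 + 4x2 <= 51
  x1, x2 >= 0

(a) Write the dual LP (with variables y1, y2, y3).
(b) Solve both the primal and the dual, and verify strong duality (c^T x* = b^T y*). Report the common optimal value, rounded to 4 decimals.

The standard primal-dual pair for 'max c^T x s.t. A x <= b, x >= 0' is:
  Dual:  min b^T y  s.t.  A^T y >= c,  y >= 0.

So the dual LP is:
  minimize  6y1 + 12y2 + 51y3
  subject to:
    y1 + 2y3 >= 3
    y2 + 4y3 >= 3
    y1, y2, y3 >= 0

Solving the primal: x* = (6, 9.75).
  primal value c^T x* = 47.25.
Solving the dual: y* = (1.5, 0, 0.75).
  dual value b^T y* = 47.25.
Strong duality: c^T x* = b^T y*. Confirmed.

47.25


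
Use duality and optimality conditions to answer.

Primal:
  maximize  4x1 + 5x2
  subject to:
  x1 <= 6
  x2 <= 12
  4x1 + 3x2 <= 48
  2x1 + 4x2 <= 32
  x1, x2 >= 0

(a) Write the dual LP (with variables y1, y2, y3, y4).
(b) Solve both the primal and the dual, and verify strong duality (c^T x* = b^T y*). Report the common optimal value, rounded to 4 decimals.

The standard primal-dual pair for 'max c^T x s.t. A x <= b, x >= 0' is:
  Dual:  min b^T y  s.t.  A^T y >= c,  y >= 0.

So the dual LP is:
  minimize  6y1 + 12y2 + 48y3 + 32y4
  subject to:
    y1 + 4y3 + 2y4 >= 4
    y2 + 3y3 + 4y4 >= 5
    y1, y2, y3, y4 >= 0

Solving the primal: x* = (6, 5).
  primal value c^T x* = 49.
Solving the dual: y* = (1.5, 0, 0, 1.25).
  dual value b^T y* = 49.
Strong duality: c^T x* = b^T y*. Confirmed.

49


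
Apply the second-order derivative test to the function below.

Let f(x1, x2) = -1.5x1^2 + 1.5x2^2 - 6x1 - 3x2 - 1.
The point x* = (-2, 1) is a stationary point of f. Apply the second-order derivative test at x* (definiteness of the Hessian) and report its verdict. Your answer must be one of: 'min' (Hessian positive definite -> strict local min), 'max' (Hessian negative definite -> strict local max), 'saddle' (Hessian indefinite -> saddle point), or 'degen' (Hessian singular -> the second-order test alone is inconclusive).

Compute the Hessian H = grad^2 f:
  H = [[-3, 0], [0, 3]]
Verify stationarity: grad f(x*) = H x* + g = (0, 0).
Eigenvalues of H: -3, 3.
Eigenvalues have mixed signs, so H is indefinite -> x* is a saddle point.

saddle


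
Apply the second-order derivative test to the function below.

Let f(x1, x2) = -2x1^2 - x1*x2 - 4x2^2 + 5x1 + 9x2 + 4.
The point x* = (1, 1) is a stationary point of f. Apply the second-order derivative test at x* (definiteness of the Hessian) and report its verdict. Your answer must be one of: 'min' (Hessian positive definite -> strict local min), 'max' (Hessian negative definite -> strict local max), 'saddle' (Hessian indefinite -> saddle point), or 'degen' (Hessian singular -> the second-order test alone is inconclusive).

Compute the Hessian H = grad^2 f:
  H = [[-4, -1], [-1, -8]]
Verify stationarity: grad f(x*) = H x* + g = (0, 0).
Eigenvalues of H: -8.2361, -3.7639.
Both eigenvalues < 0, so H is negative definite -> x* is a strict local max.

max


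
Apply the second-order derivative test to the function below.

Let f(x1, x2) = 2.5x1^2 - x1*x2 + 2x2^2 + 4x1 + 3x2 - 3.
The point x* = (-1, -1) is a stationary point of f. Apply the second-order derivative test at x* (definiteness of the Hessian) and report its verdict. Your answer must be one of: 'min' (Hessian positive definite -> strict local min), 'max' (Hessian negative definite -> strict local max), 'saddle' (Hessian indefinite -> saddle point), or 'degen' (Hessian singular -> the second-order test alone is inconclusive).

Compute the Hessian H = grad^2 f:
  H = [[5, -1], [-1, 4]]
Verify stationarity: grad f(x*) = H x* + g = (0, 0).
Eigenvalues of H: 3.382, 5.618.
Both eigenvalues > 0, so H is positive definite -> x* is a strict local min.

min


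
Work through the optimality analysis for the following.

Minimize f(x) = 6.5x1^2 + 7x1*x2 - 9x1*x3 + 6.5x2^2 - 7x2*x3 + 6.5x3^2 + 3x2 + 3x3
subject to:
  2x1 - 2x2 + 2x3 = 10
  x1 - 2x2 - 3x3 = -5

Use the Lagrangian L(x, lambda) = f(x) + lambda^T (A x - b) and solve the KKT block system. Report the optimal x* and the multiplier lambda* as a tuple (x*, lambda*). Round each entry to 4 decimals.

Form the Lagrangian:
  L(x, lambda) = (1/2) x^T Q x + c^T x + lambda^T (A x - b)
Stationarity (grad_x L = 0): Q x + c + A^T lambda = 0.
Primal feasibility: A x = b.

This gives the KKT block system:
  [ Q   A^T ] [ x     ]   [-c ]
  [ A    0  ] [ lambda ] = [ b ]

Solving the linear system:
  x*      = (2.2479, -0.2016, 2.5504)
  lambda* = (-3.9887, 3.1193)
  f(x*)   = 31.2649

x* = (2.2479, -0.2016, 2.5504), lambda* = (-3.9887, 3.1193)


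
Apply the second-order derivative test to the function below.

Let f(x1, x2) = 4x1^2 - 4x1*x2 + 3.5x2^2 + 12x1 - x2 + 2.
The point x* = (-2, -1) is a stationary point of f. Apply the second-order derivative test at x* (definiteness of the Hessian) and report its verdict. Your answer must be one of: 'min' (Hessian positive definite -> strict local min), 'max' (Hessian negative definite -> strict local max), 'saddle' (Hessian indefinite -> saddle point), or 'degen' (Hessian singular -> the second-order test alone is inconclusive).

Compute the Hessian H = grad^2 f:
  H = [[8, -4], [-4, 7]]
Verify stationarity: grad f(x*) = H x* + g = (0, 0).
Eigenvalues of H: 3.4689, 11.5311.
Both eigenvalues > 0, so H is positive definite -> x* is a strict local min.

min


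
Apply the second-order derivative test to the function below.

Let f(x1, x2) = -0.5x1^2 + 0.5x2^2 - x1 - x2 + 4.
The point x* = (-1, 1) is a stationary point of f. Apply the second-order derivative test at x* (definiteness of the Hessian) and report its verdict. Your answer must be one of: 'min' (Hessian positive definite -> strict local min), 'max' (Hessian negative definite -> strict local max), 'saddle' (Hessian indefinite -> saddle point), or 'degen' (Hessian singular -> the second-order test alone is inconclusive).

Compute the Hessian H = grad^2 f:
  H = [[-1, 0], [0, 1]]
Verify stationarity: grad f(x*) = H x* + g = (0, 0).
Eigenvalues of H: -1, 1.
Eigenvalues have mixed signs, so H is indefinite -> x* is a saddle point.

saddle


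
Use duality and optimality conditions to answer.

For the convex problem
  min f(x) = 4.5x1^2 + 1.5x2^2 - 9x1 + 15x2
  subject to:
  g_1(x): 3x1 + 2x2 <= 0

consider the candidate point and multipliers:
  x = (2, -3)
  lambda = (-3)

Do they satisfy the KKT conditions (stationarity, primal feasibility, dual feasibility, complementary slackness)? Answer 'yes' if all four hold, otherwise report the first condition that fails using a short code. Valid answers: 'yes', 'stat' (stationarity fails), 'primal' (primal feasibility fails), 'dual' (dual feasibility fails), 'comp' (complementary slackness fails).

Gradient of f: grad f(x) = Q x + c = (9, 6)
Constraint values g_i(x) = a_i^T x - b_i:
  g_1((2, -3)) = 0
Stationarity residual: grad f(x) + sum_i lambda_i a_i = (0, 0)
  -> stationarity OK
Primal feasibility (all g_i <= 0): OK
Dual feasibility (all lambda_i >= 0): FAILS
Complementary slackness (lambda_i * g_i(x) = 0 for all i): OK

Verdict: the first failing condition is dual_feasibility -> dual.

dual


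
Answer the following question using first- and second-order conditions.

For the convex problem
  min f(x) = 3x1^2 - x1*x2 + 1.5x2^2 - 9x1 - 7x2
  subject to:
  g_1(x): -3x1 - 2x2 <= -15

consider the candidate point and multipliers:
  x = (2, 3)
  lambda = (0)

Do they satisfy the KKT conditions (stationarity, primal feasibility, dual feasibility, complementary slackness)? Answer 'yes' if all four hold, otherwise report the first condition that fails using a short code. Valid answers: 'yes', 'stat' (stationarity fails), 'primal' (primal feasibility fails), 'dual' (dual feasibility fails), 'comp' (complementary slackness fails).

Gradient of f: grad f(x) = Q x + c = (0, 0)
Constraint values g_i(x) = a_i^T x - b_i:
  g_1((2, 3)) = 3
Stationarity residual: grad f(x) + sum_i lambda_i a_i = (0, 0)
  -> stationarity OK
Primal feasibility (all g_i <= 0): FAILS
Dual feasibility (all lambda_i >= 0): OK
Complementary slackness (lambda_i * g_i(x) = 0 for all i): OK

Verdict: the first failing condition is primal_feasibility -> primal.

primal


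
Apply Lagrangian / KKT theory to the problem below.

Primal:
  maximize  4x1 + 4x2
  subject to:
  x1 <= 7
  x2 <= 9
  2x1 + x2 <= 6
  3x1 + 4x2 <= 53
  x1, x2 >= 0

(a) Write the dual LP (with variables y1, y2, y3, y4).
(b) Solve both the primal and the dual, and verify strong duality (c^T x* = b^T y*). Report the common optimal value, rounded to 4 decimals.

The standard primal-dual pair for 'max c^T x s.t. A x <= b, x >= 0' is:
  Dual:  min b^T y  s.t.  A^T y >= c,  y >= 0.

So the dual LP is:
  minimize  7y1 + 9y2 + 6y3 + 53y4
  subject to:
    y1 + 2y3 + 3y4 >= 4
    y2 + y3 + 4y4 >= 4
    y1, y2, y3, y4 >= 0

Solving the primal: x* = (0, 6).
  primal value c^T x* = 24.
Solving the dual: y* = (0, 0, 4, 0).
  dual value b^T y* = 24.
Strong duality: c^T x* = b^T y*. Confirmed.

24


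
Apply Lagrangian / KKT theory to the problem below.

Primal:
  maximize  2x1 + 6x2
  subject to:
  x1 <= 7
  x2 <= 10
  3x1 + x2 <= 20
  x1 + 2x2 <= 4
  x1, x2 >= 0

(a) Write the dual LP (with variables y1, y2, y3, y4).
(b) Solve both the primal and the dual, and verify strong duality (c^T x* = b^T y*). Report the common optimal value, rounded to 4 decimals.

The standard primal-dual pair for 'max c^T x s.t. A x <= b, x >= 0' is:
  Dual:  min b^T y  s.t.  A^T y >= c,  y >= 0.

So the dual LP is:
  minimize  7y1 + 10y2 + 20y3 + 4y4
  subject to:
    y1 + 3y3 + y4 >= 2
    y2 + y3 + 2y4 >= 6
    y1, y2, y3, y4 >= 0

Solving the primal: x* = (0, 2).
  primal value c^T x* = 12.
Solving the dual: y* = (0, 0, 0, 3).
  dual value b^T y* = 12.
Strong duality: c^T x* = b^T y*. Confirmed.

12


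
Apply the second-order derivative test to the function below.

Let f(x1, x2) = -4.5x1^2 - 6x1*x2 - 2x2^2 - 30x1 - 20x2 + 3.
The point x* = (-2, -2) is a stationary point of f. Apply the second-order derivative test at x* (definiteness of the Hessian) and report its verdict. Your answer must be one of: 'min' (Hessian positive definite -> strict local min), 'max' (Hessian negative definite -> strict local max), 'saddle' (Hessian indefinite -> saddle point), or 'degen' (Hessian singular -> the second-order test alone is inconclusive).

Compute the Hessian H = grad^2 f:
  H = [[-9, -6], [-6, -4]]
Verify stationarity: grad f(x*) = H x* + g = (0, 0).
Eigenvalues of H: -13, 0.
H has a zero eigenvalue (singular; negative semidefinite but not definite), so H is neither positive definite, negative definite, nor indefinite. The second-order test alone is inconclusive -> degen.
(Indeed, f is constant along the null direction of H through x*, so x* is not a strict local extremum.)

degen


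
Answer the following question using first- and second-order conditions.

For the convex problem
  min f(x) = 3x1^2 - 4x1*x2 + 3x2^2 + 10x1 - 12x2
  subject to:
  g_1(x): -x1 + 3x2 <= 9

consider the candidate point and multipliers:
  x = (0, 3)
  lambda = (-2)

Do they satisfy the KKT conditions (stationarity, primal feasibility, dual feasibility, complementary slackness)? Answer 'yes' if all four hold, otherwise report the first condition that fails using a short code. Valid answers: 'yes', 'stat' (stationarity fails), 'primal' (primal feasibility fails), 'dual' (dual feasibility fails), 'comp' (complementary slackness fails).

Gradient of f: grad f(x) = Q x + c = (-2, 6)
Constraint values g_i(x) = a_i^T x - b_i:
  g_1((0, 3)) = 0
Stationarity residual: grad f(x) + sum_i lambda_i a_i = (0, 0)
  -> stationarity OK
Primal feasibility (all g_i <= 0): OK
Dual feasibility (all lambda_i >= 0): FAILS
Complementary slackness (lambda_i * g_i(x) = 0 for all i): OK

Verdict: the first failing condition is dual_feasibility -> dual.

dual


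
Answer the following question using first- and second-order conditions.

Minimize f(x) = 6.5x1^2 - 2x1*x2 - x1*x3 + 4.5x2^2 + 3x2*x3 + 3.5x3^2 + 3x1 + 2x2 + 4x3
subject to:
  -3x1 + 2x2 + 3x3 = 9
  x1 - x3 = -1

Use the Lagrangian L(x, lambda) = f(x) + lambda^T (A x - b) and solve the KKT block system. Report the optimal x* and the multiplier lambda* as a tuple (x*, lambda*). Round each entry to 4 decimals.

Form the Lagrangian:
  L(x, lambda) = (1/2) x^T Q x + c^T x + lambda^T (A x - b)
Stationarity (grad_x L = 0): Q x + c + A^T lambda = 0.
Primal feasibility: A x = b.

This gives the KKT block system:
  [ Q   A^T ] [ x     ]   [-c ]
  [ A    0  ] [ lambda ] = [ b ]

Solving the linear system:
  x*      = (-0.8889, 3, 0.1111)
  lambda* = (-15.5556, -32)
  f(x*)   = 55.8889

x* = (-0.8889, 3, 0.1111), lambda* = (-15.5556, -32)


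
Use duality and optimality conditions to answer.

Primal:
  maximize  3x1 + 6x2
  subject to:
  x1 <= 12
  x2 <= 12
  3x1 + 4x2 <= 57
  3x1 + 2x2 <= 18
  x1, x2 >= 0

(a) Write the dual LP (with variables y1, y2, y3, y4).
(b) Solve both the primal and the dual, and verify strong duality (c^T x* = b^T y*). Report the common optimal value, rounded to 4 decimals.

The standard primal-dual pair for 'max c^T x s.t. A x <= b, x >= 0' is:
  Dual:  min b^T y  s.t.  A^T y >= c,  y >= 0.

So the dual LP is:
  minimize  12y1 + 12y2 + 57y3 + 18y4
  subject to:
    y1 + 3y3 + 3y4 >= 3
    y2 + 4y3 + 2y4 >= 6
    y1, y2, y3, y4 >= 0

Solving the primal: x* = (0, 9).
  primal value c^T x* = 54.
Solving the dual: y* = (0, 0, 0, 3).
  dual value b^T y* = 54.
Strong duality: c^T x* = b^T y*. Confirmed.

54


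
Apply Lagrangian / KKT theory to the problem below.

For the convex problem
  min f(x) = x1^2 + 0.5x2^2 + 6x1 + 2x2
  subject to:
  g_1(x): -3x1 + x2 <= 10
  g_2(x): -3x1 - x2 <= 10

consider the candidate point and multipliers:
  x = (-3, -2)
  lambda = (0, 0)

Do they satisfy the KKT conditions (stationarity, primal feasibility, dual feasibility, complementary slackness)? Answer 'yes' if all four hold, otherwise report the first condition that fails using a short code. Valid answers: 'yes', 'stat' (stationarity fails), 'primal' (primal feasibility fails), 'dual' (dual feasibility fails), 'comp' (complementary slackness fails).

Gradient of f: grad f(x) = Q x + c = (0, 0)
Constraint values g_i(x) = a_i^T x - b_i:
  g_1((-3, -2)) = -3
  g_2((-3, -2)) = 1
Stationarity residual: grad f(x) + sum_i lambda_i a_i = (0, 0)
  -> stationarity OK
Primal feasibility (all g_i <= 0): FAILS
Dual feasibility (all lambda_i >= 0): OK
Complementary slackness (lambda_i * g_i(x) = 0 for all i): OK

Verdict: the first failing condition is primal_feasibility -> primal.

primal


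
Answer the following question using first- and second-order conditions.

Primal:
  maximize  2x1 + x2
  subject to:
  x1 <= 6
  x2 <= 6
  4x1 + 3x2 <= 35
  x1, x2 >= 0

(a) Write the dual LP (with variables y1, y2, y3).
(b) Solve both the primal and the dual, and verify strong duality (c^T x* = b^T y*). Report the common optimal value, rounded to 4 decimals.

The standard primal-dual pair for 'max c^T x s.t. A x <= b, x >= 0' is:
  Dual:  min b^T y  s.t.  A^T y >= c,  y >= 0.

So the dual LP is:
  minimize  6y1 + 6y2 + 35y3
  subject to:
    y1 + 4y3 >= 2
    y2 + 3y3 >= 1
    y1, y2, y3 >= 0

Solving the primal: x* = (6, 3.6667).
  primal value c^T x* = 15.6667.
Solving the dual: y* = (0.6667, 0, 0.3333).
  dual value b^T y* = 15.6667.
Strong duality: c^T x* = b^T y*. Confirmed.

15.6667


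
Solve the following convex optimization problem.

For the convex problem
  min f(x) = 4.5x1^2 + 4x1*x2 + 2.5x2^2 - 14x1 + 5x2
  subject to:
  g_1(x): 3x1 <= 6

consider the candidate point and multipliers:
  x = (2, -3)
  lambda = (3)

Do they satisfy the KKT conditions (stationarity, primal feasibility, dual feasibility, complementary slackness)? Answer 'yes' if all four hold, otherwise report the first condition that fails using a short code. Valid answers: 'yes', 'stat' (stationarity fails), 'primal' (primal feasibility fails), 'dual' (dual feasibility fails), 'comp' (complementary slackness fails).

Gradient of f: grad f(x) = Q x + c = (-8, -2)
Constraint values g_i(x) = a_i^T x - b_i:
  g_1((2, -3)) = 0
Stationarity residual: grad f(x) + sum_i lambda_i a_i = (1, -2)
  -> stationarity FAILS
Primal feasibility (all g_i <= 0): OK
Dual feasibility (all lambda_i >= 0): OK
Complementary slackness (lambda_i * g_i(x) = 0 for all i): OK

Verdict: the first failing condition is stationarity -> stat.

stat


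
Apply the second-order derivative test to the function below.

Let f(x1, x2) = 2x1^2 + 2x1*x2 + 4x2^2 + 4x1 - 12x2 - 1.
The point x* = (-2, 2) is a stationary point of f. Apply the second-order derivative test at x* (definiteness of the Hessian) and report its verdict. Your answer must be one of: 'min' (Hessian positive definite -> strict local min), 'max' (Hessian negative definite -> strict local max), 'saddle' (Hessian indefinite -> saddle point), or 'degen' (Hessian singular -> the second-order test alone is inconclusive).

Compute the Hessian H = grad^2 f:
  H = [[4, 2], [2, 8]]
Verify stationarity: grad f(x*) = H x* + g = (0, 0).
Eigenvalues of H: 3.1716, 8.8284.
Both eigenvalues > 0, so H is positive definite -> x* is a strict local min.

min
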